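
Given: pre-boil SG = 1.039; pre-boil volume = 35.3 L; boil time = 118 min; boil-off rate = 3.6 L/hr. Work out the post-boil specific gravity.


V_post = V_pre − rate·(t/60);  SG_post = 1 + (SG_pre−1)·V_pre/V_post
V_post = 35.3 − 3.6·(118/60) = 28.2200
SG_post = 1 + (1.039 − 1)·35.3/28.2200

1.0488


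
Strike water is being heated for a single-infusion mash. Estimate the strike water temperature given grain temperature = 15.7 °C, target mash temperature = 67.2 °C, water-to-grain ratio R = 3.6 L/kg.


T_strike = (0.41/R)·(T_mash − T_grain) + T_mash
T_strike = (0.41/3.6)·(67.2 − 15.7) + 67.2

73.0653 °C


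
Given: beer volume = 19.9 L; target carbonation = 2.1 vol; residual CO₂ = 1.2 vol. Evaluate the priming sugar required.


sugar = (target − residual)·4.0·V
sugar = (2.1 − 1.2)·4.0·19.9

71.6400 g


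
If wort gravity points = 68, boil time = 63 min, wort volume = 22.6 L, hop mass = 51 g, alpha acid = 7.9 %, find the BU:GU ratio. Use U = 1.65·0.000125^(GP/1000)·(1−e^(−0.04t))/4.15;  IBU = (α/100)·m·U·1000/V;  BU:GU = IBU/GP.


U = 1.65·0.000125^(68/1000)·(1−e^(−0.04·63))/4.15 = 0.1984
IBU = (7.9/100)·51·0.1984·1000/22.6 = 35.3741
BU:GU = 35.3741/68

0.5202


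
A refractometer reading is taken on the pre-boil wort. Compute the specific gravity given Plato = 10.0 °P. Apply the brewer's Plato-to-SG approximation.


SG = 259/(259 − P)
SG = 259/(259 − 10.0)

1.0402


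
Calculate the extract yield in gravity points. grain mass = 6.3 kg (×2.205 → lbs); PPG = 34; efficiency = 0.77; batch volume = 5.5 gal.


points = lbs × PPG × eff / vol
lbs = 6.3 × 2.205 = 13.8915
points = 13.8915 × 34 × 0.77 / 5.5

66.1235 points


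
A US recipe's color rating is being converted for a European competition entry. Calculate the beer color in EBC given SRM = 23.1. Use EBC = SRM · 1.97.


EBC = 23.1 · 1.97

45.5070 EBC


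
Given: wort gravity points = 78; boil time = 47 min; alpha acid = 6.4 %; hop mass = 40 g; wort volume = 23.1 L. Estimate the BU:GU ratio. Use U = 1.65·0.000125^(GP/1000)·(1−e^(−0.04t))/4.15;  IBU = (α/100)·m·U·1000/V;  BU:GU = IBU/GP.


U = 1.65·0.000125^(78/1000)·(1−e^(−0.04·47))/4.15 = 0.1671
IBU = (6.4/100)·40·0.1671·1000/23.1 = 18.5232
BU:GU = 18.5232/78

0.2375


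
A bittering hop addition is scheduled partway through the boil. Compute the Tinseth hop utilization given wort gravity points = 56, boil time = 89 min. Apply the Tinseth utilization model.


U = 1.65·0.000125^(GP/1000) · (1 − e^(−0.04·t))/4.15
bigness = 1.65·0.000125^(56/1000) = 0.9975
boil_factor = (1 − e^(−0.04·89))/4.15 = 0.2341
U = 0.9975 · 0.2341

0.2335


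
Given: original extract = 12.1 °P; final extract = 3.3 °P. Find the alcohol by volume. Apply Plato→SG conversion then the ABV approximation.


SG = 259/(259 − P);  ABV = (OG − FG)·131.25
OG = 259/(259 − 12.1) = 1.0490
FG = 259/(259 − 3.3) = 1.0129
ABV = (1.0490 − 1.0129)·131.25

4.7384 % ABV


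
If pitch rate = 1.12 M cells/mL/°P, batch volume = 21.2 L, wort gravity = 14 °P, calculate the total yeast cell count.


cells (billions) = rate · V_L · °P
cells = 1.12 · 21.2 · 14

332.4160 billion cells


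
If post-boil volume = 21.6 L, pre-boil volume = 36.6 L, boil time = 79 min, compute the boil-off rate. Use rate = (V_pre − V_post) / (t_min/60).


rate = (36.6 − 21.6) / (79/60)

11.3924 L/hr


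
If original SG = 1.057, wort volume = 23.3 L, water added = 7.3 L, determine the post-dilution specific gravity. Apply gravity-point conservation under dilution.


SG_new = 1 + (SG_old − 1)·V_old/(V_old + V_water)
pts = (1.057 − 1)·1000·23.3/(23.3 + 7.3) = 43.4020
SG_new = 1 + 43.4020/1000

1.0434


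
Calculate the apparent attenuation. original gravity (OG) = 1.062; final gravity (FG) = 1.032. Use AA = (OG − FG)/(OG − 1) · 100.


AA = (1.062 − 1.032)/(1.062 − 1) · 100

48.3871 %


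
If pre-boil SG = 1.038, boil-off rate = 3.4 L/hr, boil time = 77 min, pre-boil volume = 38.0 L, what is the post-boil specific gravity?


V_post = V_pre − rate·(t/60);  SG_post = 1 + (SG_pre−1)·V_pre/V_post
V_post = 38.0 − 3.4·(77/60) = 33.6367
SG_post = 1 + (1.038 − 1)·38.0/33.6367

1.0429


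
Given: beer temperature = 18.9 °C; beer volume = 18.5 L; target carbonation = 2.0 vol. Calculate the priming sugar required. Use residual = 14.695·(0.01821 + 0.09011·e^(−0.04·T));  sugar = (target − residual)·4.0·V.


residual = 14.695·(0.01821 + 0.09011·e^(−0.04·18.9)) = 0.8893
sugar = (2.0 − 0.8893)·4.0·18.5

82.1884 g


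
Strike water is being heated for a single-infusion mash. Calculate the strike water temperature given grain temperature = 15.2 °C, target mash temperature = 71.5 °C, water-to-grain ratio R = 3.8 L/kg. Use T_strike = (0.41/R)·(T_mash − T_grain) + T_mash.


T_strike = (0.41/3.8)·(71.5 − 15.2) + 71.5

77.5745 °C


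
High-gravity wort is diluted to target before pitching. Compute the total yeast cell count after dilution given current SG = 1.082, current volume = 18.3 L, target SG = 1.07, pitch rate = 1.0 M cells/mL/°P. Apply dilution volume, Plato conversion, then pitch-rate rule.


V_w = V·((SG_c−1)/(SG_t−1)−1);  °P = 259 − 259/SG_t;  cells = rate·(V+V_w)·°P
V_w = 18.3·((1.082−1)/(1.07−1)−1) = 3.1371
V_final = 18.3 + 3.1371 = 21.4371
°P = 259 − 259/1.07 = 16.9439
cells = 1.0·21.4371·16.9439

363.2293 billion cells


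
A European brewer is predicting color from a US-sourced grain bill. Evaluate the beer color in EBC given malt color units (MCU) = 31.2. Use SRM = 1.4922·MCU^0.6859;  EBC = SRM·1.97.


SRM = 1.4922·31.2^0.6859 = 15.8004
EBC = 15.8004·1.97

31.1268 EBC


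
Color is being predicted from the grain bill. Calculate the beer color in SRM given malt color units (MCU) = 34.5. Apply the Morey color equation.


SRM = 1.4922 · MCU^0.6859
SRM = 1.4922 · 34.5^0.6859

16.9284 SRM


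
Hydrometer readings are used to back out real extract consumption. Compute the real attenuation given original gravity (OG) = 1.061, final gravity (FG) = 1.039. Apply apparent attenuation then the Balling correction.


AA = (OG−FG)/(OG−1)·100;  RA = AA·0.8192
AA = (1.061 − 1.039)/(1.061 − 1)·100 = 36.0656
RA = 36.0656·0.8192

29.5449 %


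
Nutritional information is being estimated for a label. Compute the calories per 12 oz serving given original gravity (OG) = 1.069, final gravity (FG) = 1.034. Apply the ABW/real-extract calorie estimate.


ABW = (OG−FG)·131.25·0.79/FG;  °P = 259 − 259/SG (for OG→OE and FG→AE);  RE = 0.1808·OE + 0.8192·AE;  Cal = (6.9·ABW + 4·(RE−0.1))·FG·3.55
ABW = (1.069 − 1.034)·131.25·0.79/1.034 = 3.5097
OE = 259 − 259/1.069 = 16.7175 °P
AE = 259 − 259/1.034 = 8.5164 °P
RE = 0.1808·16.7175 + 0.8192·8.5164 = 9.9992 °P
Cal = (6.9·3.5097 + 4·(9.9992−0.1))·1.034·3.55

234.2417 kcal


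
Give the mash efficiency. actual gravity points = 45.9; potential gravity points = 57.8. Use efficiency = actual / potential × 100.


efficiency = 45.9 / 57.8 × 100

79.4118 %


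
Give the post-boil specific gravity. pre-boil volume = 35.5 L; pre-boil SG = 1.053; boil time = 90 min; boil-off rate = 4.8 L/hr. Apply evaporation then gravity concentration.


V_post = V_pre − rate·(t/60);  SG_post = 1 + (SG_pre−1)·V_pre/V_post
V_post = 35.5 − 4.8·(90/60) = 28.3000
SG_post = 1 + (1.053 − 1)·35.5/28.3000

1.0665


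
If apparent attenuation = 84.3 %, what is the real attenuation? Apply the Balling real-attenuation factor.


RA = AA · 0.8192
RA = 84.3 · 0.8192

69.0586 %


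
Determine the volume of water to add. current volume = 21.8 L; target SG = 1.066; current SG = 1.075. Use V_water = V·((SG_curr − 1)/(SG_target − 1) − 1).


V_water = 21.8·((1.075 − 1)/(1.066 − 1) − 1)

2.9727 L


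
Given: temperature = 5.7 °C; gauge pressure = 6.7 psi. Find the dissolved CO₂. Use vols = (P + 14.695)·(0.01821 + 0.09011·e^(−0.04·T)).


vols = (6.7 + 14.695)·(0.01821 + 0.09011·e^(−0.04·5.7))

1.9245 volumes


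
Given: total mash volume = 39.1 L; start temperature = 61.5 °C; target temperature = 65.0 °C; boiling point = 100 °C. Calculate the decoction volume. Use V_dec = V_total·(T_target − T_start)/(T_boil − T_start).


V_dec = 39.1·(65.0 − 61.5)/(100 − 61.5)

3.5545 L


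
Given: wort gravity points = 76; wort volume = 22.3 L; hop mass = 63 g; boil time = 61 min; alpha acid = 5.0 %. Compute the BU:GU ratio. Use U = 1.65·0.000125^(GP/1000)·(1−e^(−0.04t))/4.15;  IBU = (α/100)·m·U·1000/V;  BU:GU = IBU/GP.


U = 1.65·0.000125^(76/1000)·(1−e^(−0.04·61))/4.15 = 0.1833
IBU = (5.0/100)·63·0.1833·1000/22.3 = 25.8941
BU:GU = 25.8941/76

0.3407


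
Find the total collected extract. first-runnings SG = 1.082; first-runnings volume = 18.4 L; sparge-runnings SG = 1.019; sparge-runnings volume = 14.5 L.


total = Σ (SG_i − 1)·1000·V_i
first = (1.082 − 1)·1000·18.4 = 1508.8000
sparge = (1.019 − 1)·1000·14.5 = 275.5000
total = 1508.8000 + 275.5000

1784.3000 gravity·L


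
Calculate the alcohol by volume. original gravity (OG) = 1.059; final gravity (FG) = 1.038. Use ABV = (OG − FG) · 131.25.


ABV = (1.059 − 1.038) · 131.25

2.7562 % ABV


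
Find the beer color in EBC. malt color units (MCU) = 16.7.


SRM = 1.4922·MCU^0.6859;  EBC = SRM·1.97
SRM = 1.4922·16.7^0.6859 = 10.2917
EBC = 10.2917·1.97

20.2747 EBC


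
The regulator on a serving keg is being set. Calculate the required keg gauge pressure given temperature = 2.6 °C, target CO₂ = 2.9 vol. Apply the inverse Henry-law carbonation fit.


psi = vols/(0.01821 + 0.09011·e^(−0.04·T)) − 14.695
psi = 2.9/(0.01821 + 0.09011·e^(−0.04·2.6)) − 14.695

14.4744 psi


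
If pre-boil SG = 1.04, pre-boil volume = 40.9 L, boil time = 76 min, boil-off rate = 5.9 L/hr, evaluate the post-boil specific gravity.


V_post = V_pre − rate·(t/60);  SG_post = 1 + (SG_pre−1)·V_pre/V_post
V_post = 40.9 − 5.9·(76/60) = 33.4267
SG_post = 1 + (1.04 − 1)·40.9/33.4267

1.0489


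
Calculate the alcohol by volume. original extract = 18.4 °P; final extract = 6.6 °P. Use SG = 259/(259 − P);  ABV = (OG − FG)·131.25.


OG = 259/(259 − 18.4) = 1.0765
FG = 259/(259 − 6.6) = 1.0261
ABV = (1.0765 − 1.0261)·131.25

6.6054 % ABV


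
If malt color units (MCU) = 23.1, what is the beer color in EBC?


SRM = 1.4922·MCU^0.6859;  EBC = SRM·1.97
SRM = 1.4922·23.1^0.6859 = 12.8567
EBC = 12.8567·1.97

25.3276 EBC


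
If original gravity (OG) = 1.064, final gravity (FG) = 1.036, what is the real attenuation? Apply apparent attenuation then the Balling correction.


AA = (OG−FG)/(OG−1)·100;  RA = AA·0.8192
AA = (1.064 − 1.036)/(1.064 − 1)·100 = 43.7500
RA = 43.7500·0.8192

35.8400 %


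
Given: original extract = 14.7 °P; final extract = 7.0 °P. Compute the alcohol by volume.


SG = 259/(259 − P);  ABV = (OG − FG)·131.25
OG = 259/(259 − 14.7) = 1.0602
FG = 259/(259 − 7.0) = 1.0278
ABV = (1.0602 − 1.0278)·131.25

4.2517 % ABV


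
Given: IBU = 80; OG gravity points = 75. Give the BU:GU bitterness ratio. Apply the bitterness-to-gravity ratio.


BU:GU = IBU / OG_points
BU:GU = 80 / 75

1.0667


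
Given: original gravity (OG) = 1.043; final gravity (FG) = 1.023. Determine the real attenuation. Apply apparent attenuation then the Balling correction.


AA = (OG−FG)/(OG−1)·100;  RA = AA·0.8192
AA = (1.043 − 1.023)/(1.043 − 1)·100 = 46.5116
RA = 46.5116·0.8192

38.1023 %


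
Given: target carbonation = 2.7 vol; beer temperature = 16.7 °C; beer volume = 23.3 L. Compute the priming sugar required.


residual = 14.695·(0.01821 + 0.09011·e^(−0.04·T));  sugar = (target − residual)·4.0·V
residual = 14.695·(0.01821 + 0.09011·e^(−0.04·16.7)) = 0.9465
sugar = (2.7 − 0.9465)·4.0·23.3

163.4225 g


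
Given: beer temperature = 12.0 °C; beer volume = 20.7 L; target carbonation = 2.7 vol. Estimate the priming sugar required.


residual = 14.695·(0.01821 + 0.09011·e^(−0.04·T));  sugar = (target − residual)·4.0·V
residual = 14.695·(0.01821 + 0.09011·e^(−0.04·12.0)) = 1.0870
sugar = (2.7 − 1.0870)·4.0·20.7

133.5590 g


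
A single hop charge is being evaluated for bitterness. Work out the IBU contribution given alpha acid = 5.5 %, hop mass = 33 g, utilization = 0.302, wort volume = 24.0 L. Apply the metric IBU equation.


IBU = (α/100)·mass·U·1000 / V
IBU = (5.5/100)·33·0.302·1000 / 24.0

22.8388 IBU


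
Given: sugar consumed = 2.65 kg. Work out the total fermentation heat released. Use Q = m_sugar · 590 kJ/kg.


Q = 2.65 · 590

1563.5000 kJ


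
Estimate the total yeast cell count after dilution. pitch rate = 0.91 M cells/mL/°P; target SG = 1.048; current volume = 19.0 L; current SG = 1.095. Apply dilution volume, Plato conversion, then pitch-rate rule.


V_w = V·((SG_c−1)/(SG_t−1)−1);  °P = 259 − 259/SG_t;  cells = rate·(V+V_w)·°P
V_w = 19.0·((1.095−1)/(1.048−1)−1) = 18.6042
V_final = 19.0 + 18.6042 = 37.6042
°P = 259 − 259/1.048 = 11.8626
cells = 0.91·37.6042·11.8626

405.9355 billion cells


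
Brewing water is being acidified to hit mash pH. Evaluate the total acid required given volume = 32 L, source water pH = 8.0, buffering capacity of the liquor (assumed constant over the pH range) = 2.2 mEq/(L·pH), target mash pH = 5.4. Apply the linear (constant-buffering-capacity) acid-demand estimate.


acid = buffering capacity · (pH_source − pH_target) · V
acid = 2.2 · (8.0 − 5.4) · 32

183.0400 mEq


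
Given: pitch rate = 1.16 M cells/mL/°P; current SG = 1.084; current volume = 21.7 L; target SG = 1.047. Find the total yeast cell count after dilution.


V_w = V·((SG_c−1)/(SG_t−1)−1);  °P = 259 − 259/SG_t;  cells = rate·(V+V_w)·°P
V_w = 21.7·((1.084−1)/(1.047−1)−1) = 17.0830
V_final = 21.7 + 17.0830 = 38.7830
°P = 259 − 259/1.047 = 11.6266
cells = 1.16·38.7830·11.6266

523.0583 billion cells


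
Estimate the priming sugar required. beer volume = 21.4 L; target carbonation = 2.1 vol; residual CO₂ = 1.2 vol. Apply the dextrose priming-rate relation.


sugar = (target − residual)·4.0·V
sugar = (2.1 − 1.2)·4.0·21.4

77.0400 g


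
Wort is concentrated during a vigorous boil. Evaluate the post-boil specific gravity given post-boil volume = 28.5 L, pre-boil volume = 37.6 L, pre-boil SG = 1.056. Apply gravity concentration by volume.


SG_post = 1 + (SG_pre − 1)·V_pre/V_post
pts_pre = (1.056 − 1)·1000 = 56.0000
pts_post = 56.0000·37.6/28.5 = 73.8807
SG_post = 1 + 73.8807/1000

1.0739


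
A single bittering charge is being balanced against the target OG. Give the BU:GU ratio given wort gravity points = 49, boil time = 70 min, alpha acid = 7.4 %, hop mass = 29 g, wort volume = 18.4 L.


U = 1.65·0.000125^(GP/1000)·(1−e^(−0.04t))/4.15;  IBU = (α/100)·m·U·1000/V;  BU:GU = IBU/GP
U = 1.65·0.000125^(49/1000)·(1−e^(−0.04·70))/4.15 = 0.2404
IBU = (7.4/100)·29·0.2404·1000/18.4 = 28.0382
BU:GU = 28.0382/49

0.5722


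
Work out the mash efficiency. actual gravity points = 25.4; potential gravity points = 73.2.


efficiency = actual / potential × 100
efficiency = 25.4 / 73.2 × 100

34.6995 %


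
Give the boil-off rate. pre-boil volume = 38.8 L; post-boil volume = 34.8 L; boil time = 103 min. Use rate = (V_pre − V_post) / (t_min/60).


rate = (38.8 − 34.8) / (103/60)

2.3301 L/hr


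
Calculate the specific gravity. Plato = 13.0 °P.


SG = 259/(259 − P)
SG = 259/(259 − 13.0)

1.0528


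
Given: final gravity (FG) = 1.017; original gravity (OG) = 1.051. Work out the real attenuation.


AA = (OG−FG)/(OG−1)·100;  RA = AA·0.8192
AA = (1.051 − 1.017)/(1.051 − 1)·100 = 66.6667
RA = 66.6667·0.8192

54.6133 %


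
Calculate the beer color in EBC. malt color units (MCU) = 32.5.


SRM = 1.4922·MCU^0.6859;  EBC = SRM·1.97
SRM = 1.4922·32.5^0.6859 = 16.2490
EBC = 16.2490·1.97

32.0106 EBC


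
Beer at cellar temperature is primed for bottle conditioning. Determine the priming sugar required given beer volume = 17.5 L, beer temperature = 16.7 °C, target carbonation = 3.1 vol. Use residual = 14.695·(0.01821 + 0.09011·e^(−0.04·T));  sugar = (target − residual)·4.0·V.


residual = 14.695·(0.01821 + 0.09011·e^(−0.04·16.7)) = 0.9465
sugar = (3.1 − 0.9465)·4.0·17.5

150.7422 g


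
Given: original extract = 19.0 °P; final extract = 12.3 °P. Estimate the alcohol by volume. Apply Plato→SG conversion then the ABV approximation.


SG = 259/(259 − P);  ABV = (OG − FG)·131.25
OG = 259/(259 − 19.0) = 1.0792
FG = 259/(259 − 12.3) = 1.0499
ABV = (1.0792 − 1.0499)·131.25

3.8467 % ABV


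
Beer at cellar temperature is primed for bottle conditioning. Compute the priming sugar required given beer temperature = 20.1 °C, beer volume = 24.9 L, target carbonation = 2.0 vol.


residual = 14.695·(0.01821 + 0.09011·e^(−0.04·T));  sugar = (target − residual)·4.0·V
residual = 14.695·(0.01821 + 0.09011·e^(−0.04·20.1)) = 0.8602
sugar = (2.0 − 0.8602)·4.0·24.9

113.5234 g


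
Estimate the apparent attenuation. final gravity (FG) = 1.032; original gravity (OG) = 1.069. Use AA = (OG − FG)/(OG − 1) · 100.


AA = (1.069 − 1.032)/(1.069 − 1) · 100

53.6232 %


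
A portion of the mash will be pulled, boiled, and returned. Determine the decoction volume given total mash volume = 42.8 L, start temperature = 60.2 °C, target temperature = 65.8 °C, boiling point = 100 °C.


V_dec = V_total·(T_target − T_start)/(T_boil − T_start)
V_dec = 42.8·(65.8 − 60.2)/(100 − 60.2)

6.0221 L


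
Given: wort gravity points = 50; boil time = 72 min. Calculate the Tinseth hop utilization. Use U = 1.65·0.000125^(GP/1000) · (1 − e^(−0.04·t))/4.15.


bigness = 1.65·0.000125^(50/1000) = 1.0528
boil_factor = (1 − e^(−0.04·72))/4.15 = 0.2274
U = 1.0528 · 0.2274

0.2394


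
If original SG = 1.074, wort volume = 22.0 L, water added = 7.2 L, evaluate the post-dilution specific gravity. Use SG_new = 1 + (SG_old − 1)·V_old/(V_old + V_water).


pts = (1.074 − 1)·1000·22.0/(22.0 + 7.2) = 55.7534
SG_new = 1 + 55.7534/1000

1.0558


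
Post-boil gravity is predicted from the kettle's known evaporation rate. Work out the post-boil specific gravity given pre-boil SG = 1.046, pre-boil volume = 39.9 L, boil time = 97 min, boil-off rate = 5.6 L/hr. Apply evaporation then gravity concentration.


V_post = V_pre − rate·(t/60);  SG_post = 1 + (SG_pre−1)·V_pre/V_post
V_post = 39.9 − 5.6·(97/60) = 30.8467
SG_post = 1 + (1.046 − 1)·39.9/30.8467

1.0595


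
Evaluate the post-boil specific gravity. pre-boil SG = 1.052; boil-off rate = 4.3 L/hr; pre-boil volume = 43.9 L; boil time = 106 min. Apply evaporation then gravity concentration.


V_post = V_pre − rate·(t/60);  SG_post = 1 + (SG_pre−1)·V_pre/V_post
V_post = 43.9 − 4.3·(106/60) = 36.3033
SG_post = 1 + (1.052 − 1)·43.9/36.3033

1.0629


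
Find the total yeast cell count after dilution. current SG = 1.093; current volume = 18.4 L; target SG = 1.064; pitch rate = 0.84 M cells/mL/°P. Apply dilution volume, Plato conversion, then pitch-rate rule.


V_w = V·((SG_c−1)/(SG_t−1)−1);  °P = 259 − 259/SG_t;  cells = rate·(V+V_w)·°P
V_w = 18.4·((1.093−1)/(1.064−1)−1) = 8.3375
V_final = 18.4 + 8.3375 = 26.7375
°P = 259 − 259/1.064 = 15.5789
cells = 0.84·26.7375·15.5789

349.8954 billion cells


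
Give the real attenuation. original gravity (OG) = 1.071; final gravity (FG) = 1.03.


AA = (OG−FG)/(OG−1)·100;  RA = AA·0.8192
AA = (1.071 − 1.03)/(1.071 − 1)·100 = 57.7465
RA = 57.7465·0.8192

47.3059 %


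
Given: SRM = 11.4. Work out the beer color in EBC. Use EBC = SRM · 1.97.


EBC = 11.4 · 1.97

22.4580 EBC


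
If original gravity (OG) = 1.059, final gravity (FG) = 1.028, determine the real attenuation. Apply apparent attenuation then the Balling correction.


AA = (OG−FG)/(OG−1)·100;  RA = AA·0.8192
AA = (1.059 − 1.028)/(1.059 − 1)·100 = 52.5424
RA = 52.5424·0.8192

43.0427 %


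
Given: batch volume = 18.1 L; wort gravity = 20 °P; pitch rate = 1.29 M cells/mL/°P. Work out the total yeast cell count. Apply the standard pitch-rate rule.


cells (billions) = rate · V_L · °P
cells = 1.29 · 18.1 · 20

466.9800 billion cells


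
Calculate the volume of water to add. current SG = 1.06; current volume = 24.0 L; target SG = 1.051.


V_water = V·((SG_curr − 1)/(SG_target − 1) − 1)
V_water = 24.0·((1.06 − 1)/(1.051 − 1) − 1)

4.2353 L


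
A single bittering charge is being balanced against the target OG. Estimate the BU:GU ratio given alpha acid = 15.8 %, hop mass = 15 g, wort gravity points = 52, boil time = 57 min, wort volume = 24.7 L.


U = 1.65·0.000125^(GP/1000)·(1−e^(−0.04t))/4.15;  IBU = (α/100)·m·U·1000/V;  BU:GU = IBU/GP
U = 1.65·0.000125^(52/1000)·(1−e^(−0.04·57))/4.15 = 0.2237
IBU = (15.8/100)·15·0.2237·1000/24.7 = 21.4618
BU:GU = 21.4618/52

0.4127


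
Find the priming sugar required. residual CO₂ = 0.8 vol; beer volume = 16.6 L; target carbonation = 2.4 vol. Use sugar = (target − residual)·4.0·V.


sugar = (2.4 − 0.8)·4.0·16.6

106.2400 g


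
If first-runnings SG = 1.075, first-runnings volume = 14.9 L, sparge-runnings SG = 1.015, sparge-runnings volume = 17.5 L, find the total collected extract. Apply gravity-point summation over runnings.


total = Σ (SG_i − 1)·1000·V_i
first = (1.075 − 1)·1000·14.9 = 1117.5000
sparge = (1.015 − 1)·1000·17.5 = 262.5000
total = 1117.5000 + 262.5000

1380.0000 gravity·L


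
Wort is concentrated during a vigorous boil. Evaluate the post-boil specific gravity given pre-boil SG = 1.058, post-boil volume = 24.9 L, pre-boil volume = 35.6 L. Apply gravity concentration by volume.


SG_post = 1 + (SG_pre − 1)·V_pre/V_post
pts_pre = (1.058 − 1)·1000 = 58.0000
pts_post = 58.0000·35.6/24.9 = 82.9237
SG_post = 1 + 82.9237/1000

1.0829


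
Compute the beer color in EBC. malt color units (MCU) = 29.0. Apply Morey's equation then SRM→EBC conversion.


SRM = 1.4922·MCU^0.6859;  EBC = SRM·1.97
SRM = 1.4922·29.0^0.6859 = 15.0275
EBC = 15.0275·1.97

29.6041 EBC


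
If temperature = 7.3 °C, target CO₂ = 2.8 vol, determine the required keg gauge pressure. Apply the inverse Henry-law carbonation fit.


psi = vols/(0.01821 + 0.09011·e^(−0.04·T)) − 14.695
psi = 2.8/(0.01821 + 0.09011·e^(−0.04·7.3)) − 14.695

18.0530 psi


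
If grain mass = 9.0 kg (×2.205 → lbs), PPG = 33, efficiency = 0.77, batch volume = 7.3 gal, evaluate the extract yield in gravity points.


points = lbs × PPG × eff / vol
lbs = 9.0 × 2.205 = 19.8450
points = 19.8450 × 33 × 0.77 / 7.3

69.0769 points


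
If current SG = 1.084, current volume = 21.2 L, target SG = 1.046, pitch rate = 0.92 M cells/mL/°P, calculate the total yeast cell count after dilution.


V_w = V·((SG_c−1)/(SG_t−1)−1);  °P = 259 − 259/SG_t;  cells = rate·(V+V_w)·°P
V_w = 21.2·((1.084−1)/(1.046−1)−1) = 17.5130
V_final = 21.2 + 17.5130 = 38.7130
°P = 259 − 259/1.046 = 11.3901
cells = 0.92·38.7130·11.3901

405.6683 billion cells


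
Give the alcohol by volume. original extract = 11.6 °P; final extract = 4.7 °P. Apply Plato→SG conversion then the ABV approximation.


SG = 259/(259 − P);  ABV = (OG − FG)·131.25
OG = 259/(259 − 11.6) = 1.0469
FG = 259/(259 − 4.7) = 1.0185
ABV = (1.0469 − 1.0185)·131.25

3.7282 % ABV


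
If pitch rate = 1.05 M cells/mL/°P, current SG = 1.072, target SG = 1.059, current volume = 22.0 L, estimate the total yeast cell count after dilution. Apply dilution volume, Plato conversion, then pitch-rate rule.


V_w = V·((SG_c−1)/(SG_t−1)−1);  °P = 259 − 259/SG_t;  cells = rate·(V+V_w)·°P
V_w = 22.0·((1.072−1)/(1.059−1)−1) = 4.8475
V_final = 22.0 + 4.8475 = 26.8475
°P = 259 − 259/1.059 = 14.4297
cells = 1.05·26.8475·14.4297

406.7694 billion cells


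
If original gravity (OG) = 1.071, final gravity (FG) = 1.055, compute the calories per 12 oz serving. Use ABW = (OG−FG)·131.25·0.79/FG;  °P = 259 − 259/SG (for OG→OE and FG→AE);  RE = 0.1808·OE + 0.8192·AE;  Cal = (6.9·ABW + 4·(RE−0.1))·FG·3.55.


ABW = (1.071 − 1.055)·131.25·0.79/1.055 = 1.5725
OE = 259 − 259/1.071 = 17.1699 °P
AE = 259 − 259/1.055 = 13.5024 °P
RE = 0.1808·17.1699 + 0.8192·13.5024 = 14.1655 °P
Cal = (6.9·1.5725 + 4·(14.1655−0.1))·1.055·3.55

251.3519 kcal


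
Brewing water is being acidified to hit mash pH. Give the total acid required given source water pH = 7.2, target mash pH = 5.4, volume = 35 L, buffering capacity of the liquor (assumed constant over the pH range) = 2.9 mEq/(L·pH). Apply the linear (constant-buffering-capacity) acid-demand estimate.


acid = buffering capacity · (pH_source − pH_target) · V
acid = 2.9 · (7.2 − 5.4) · 35

182.7000 mEq


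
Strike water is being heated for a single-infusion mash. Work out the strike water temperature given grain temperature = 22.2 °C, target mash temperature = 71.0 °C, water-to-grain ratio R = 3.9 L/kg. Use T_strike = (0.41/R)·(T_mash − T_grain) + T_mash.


T_strike = (0.41/3.9)·(71.0 − 22.2) + 71.0

76.1303 °C


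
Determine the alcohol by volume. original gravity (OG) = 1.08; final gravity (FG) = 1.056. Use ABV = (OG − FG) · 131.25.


ABV = (1.08 − 1.056) · 131.25

3.1500 % ABV


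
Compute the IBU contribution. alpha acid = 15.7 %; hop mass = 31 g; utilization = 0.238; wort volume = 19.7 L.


IBU = (α/100)·mass·U·1000 / V
IBU = (15.7/100)·31·0.238·1000 / 19.7

58.7993 IBU


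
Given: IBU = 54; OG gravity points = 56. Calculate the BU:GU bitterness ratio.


BU:GU = IBU / OG_points
BU:GU = 54 / 56

0.9643


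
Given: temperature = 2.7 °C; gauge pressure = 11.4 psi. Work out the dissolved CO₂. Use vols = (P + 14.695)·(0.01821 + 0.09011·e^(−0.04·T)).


vols = (11.4 + 14.695)·(0.01821 + 0.09011·e^(−0.04·2.7))

2.5859 volumes


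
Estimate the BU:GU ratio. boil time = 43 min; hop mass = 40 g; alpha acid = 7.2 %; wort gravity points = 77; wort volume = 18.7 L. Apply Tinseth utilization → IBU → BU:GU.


U = 1.65·0.000125^(GP/1000)·(1−e^(−0.04t))/4.15;  IBU = (α/100)·m·U·1000/V;  BU:GU = IBU/GP
U = 1.65·0.000125^(77/1000)·(1−e^(−0.04·43))/4.15 = 0.1634
IBU = (7.2/100)·40·0.1634·1000/18.7 = 25.1627
BU:GU = 25.1627/77

0.3268


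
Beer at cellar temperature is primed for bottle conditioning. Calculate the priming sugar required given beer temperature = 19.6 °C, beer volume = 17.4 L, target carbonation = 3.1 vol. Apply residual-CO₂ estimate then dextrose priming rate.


residual = 14.695·(0.01821 + 0.09011·e^(−0.04·T));  sugar = (target − residual)·4.0·V
residual = 14.695·(0.01821 + 0.09011·e^(−0.04·19.6)) = 0.8722
sugar = (3.1 − 0.8722)·4.0·17.4

155.0564 g


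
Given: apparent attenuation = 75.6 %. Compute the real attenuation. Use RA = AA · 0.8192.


RA = 75.6 · 0.8192

61.9315 %


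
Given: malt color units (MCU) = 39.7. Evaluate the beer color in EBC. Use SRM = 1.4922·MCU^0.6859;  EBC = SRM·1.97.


SRM = 1.4922·39.7^0.6859 = 18.6396
EBC = 18.6396·1.97

36.7201 EBC


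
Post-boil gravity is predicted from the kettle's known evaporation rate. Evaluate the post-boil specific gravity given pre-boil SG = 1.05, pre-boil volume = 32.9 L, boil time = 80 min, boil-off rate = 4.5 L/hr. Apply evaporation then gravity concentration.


V_post = V_pre − rate·(t/60);  SG_post = 1 + (SG_pre−1)·V_pre/V_post
V_post = 32.9 − 4.5·(80/60) = 26.9000
SG_post = 1 + (1.05 − 1)·32.9/26.9000

1.0612


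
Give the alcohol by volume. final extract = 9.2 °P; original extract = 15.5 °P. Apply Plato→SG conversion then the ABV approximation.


SG = 259/(259 − P);  ABV = (OG − FG)·131.25
OG = 259/(259 − 15.5) = 1.0637
FG = 259/(259 − 9.2) = 1.0368
ABV = (1.0637 − 1.0368)·131.25

3.5209 % ABV


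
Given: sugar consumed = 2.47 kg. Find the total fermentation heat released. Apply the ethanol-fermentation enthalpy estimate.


Q = m_sugar · 590 kJ/kg
Q = 2.47 · 590

1457.3000 kJ


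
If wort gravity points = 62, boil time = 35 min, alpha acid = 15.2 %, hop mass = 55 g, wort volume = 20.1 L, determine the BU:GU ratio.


U = 1.65·0.000125^(GP/1000)·(1−e^(−0.04t))/4.15;  IBU = (α/100)·m·U·1000/V;  BU:GU = IBU/GP
U = 1.65·0.000125^(62/1000)·(1−e^(−0.04·35))/4.15 = 0.1716
IBU = (15.2/100)·55·0.1716·1000/20.1 = 71.3644
BU:GU = 71.3644/62

1.1510


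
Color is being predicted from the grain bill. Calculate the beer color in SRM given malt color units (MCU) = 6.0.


SRM = 1.4922 · MCU^0.6859
SRM = 1.4922 · 6.0^0.6859

5.0999 SRM


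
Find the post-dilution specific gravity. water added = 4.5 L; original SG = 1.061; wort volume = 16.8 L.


SG_new = 1 + (SG_old − 1)·V_old/(V_old + V_water)
pts = (1.061 − 1)·1000·16.8/(16.8 + 4.5) = 48.1127
SG_new = 1 + 48.1127/1000

1.0481


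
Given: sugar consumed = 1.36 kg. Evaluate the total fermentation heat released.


Q = m_sugar · 590 kJ/kg
Q = 1.36 · 590

802.4000 kJ


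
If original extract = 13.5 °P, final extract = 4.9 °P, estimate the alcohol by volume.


SG = 259/(259 − P);  ABV = (OG − FG)·131.25
OG = 259/(259 − 13.5) = 1.0550
FG = 259/(259 − 4.9) = 1.0193
ABV = (1.0550 − 1.0193)·131.25

4.6864 % ABV


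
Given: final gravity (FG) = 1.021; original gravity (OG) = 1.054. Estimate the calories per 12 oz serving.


ABW = (OG−FG)·131.25·0.79/FG;  °P = 259 − 259/SG (for OG→OE and FG→AE);  RE = 0.1808·OE + 0.8192·AE;  Cal = (6.9·ABW + 4·(RE−0.1))·FG·3.55
ABW = (1.054 − 1.021)·131.25·0.79/1.021 = 3.3513
OE = 259 − 259/1.054 = 13.2694 °P
AE = 259 − 259/1.021 = 5.3271 °P
RE = 0.1808·13.2694 + 0.8192·5.3271 = 6.7631 °P
Cal = (6.9·3.3513 + 4·(6.7631−0.1))·1.021·3.55

180.4172 kcal


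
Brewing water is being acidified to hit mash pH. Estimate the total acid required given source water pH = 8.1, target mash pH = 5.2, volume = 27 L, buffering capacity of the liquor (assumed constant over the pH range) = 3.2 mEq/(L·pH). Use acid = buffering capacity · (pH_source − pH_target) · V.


acid = 3.2 · (8.1 − 5.2) · 27

250.5600 mEq


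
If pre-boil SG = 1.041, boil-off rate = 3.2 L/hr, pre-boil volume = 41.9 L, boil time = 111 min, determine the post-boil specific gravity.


V_post = V_pre − rate·(t/60);  SG_post = 1 + (SG_pre−1)·V_pre/V_post
V_post = 41.9 − 3.2·(111/60) = 35.9800
SG_post = 1 + (1.041 − 1)·41.9/35.9800

1.0477


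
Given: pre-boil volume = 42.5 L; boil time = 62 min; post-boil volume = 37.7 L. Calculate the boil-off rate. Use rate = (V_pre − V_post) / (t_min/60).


rate = (42.5 − 37.7) / (62/60)

4.6452 L/hr


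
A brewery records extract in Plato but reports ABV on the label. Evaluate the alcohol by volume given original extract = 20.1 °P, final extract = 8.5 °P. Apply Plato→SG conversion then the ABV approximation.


SG = 259/(259 − P);  ABV = (OG − FG)·131.25
OG = 259/(259 − 20.1) = 1.0841
FG = 259/(259 − 8.5) = 1.0339
ABV = (1.0841 − 1.0339)·131.25

6.5892 % ABV


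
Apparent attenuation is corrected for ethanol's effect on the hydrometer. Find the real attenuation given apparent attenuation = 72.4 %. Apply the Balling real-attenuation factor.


RA = AA · 0.8192
RA = 72.4 · 0.8192

59.3101 %


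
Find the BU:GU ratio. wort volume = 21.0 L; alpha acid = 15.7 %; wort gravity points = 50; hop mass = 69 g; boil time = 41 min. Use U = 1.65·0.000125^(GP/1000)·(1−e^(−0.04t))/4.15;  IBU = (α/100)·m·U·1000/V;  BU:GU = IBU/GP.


U = 1.65·0.000125^(50/1000)·(1−e^(−0.04·41))/4.15 = 0.2045
IBU = (15.7/100)·69·0.2045·1000/21.0 = 105.4767
BU:GU = 105.4767/50

2.1095


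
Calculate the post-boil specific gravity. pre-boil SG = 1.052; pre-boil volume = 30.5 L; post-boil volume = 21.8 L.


SG_post = 1 + (SG_pre − 1)·V_pre/V_post
pts_pre = (1.052 − 1)·1000 = 52.0000
pts_post = 52.0000·30.5/21.8 = 72.7523
SG_post = 1 + 72.7523/1000

1.0728


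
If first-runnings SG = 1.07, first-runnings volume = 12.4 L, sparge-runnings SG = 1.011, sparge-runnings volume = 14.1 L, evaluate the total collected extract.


total = Σ (SG_i − 1)·1000·V_i
first = (1.07 − 1)·1000·12.4 = 868.0000
sparge = (1.011 − 1)·1000·14.1 = 155.1000
total = 868.0000 + 155.1000

1023.1000 gravity·L


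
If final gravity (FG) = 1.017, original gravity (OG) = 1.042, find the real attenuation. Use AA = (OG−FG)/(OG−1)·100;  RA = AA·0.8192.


AA = (1.042 − 1.017)/(1.042 − 1)·100 = 59.5238
RA = 59.5238·0.8192

48.7619 %


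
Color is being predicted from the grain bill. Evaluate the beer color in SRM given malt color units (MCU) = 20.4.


SRM = 1.4922 · MCU^0.6859
SRM = 1.4922 · 20.4^0.6859

11.8060 SRM


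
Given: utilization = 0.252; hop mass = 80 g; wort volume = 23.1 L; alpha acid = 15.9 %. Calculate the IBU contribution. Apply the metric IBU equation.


IBU = (α/100)·mass·U·1000 / V
IBU = (15.9/100)·80·0.252·1000 / 23.1

138.7636 IBU


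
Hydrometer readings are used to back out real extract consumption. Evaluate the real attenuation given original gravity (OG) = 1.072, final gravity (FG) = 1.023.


AA = (OG−FG)/(OG−1)·100;  RA = AA·0.8192
AA = (1.072 − 1.023)/(1.072 − 1)·100 = 68.0556
RA = 68.0556·0.8192

55.7511 %


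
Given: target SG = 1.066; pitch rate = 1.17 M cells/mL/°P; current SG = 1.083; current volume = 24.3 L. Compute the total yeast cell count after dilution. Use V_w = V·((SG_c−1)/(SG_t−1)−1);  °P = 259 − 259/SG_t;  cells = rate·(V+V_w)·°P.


V_w = 24.3·((1.083−1)/(1.066−1)−1) = 6.2591
V_final = 24.3 + 6.2591 = 30.5591
°P = 259 − 259/1.066 = 16.0356
cells = 1.17·30.5591·16.0356

573.3407 billion cells


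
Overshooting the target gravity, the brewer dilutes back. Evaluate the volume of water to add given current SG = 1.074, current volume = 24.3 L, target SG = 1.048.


V_water = V·((SG_curr − 1)/(SG_target − 1) − 1)
V_water = 24.3·((1.074 − 1)/(1.048 − 1) − 1)

13.1625 L


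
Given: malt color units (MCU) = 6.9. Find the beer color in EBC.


SRM = 1.4922·MCU^0.6859;  EBC = SRM·1.97
SRM = 1.4922·6.9^0.6859 = 5.6130
EBC = 5.6130·1.97

11.0576 EBC


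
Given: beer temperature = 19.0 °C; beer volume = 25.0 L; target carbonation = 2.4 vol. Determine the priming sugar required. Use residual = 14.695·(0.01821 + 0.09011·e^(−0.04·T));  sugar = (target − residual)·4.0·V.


residual = 14.695·(0.01821 + 0.09011·e^(−0.04·19.0)) = 0.8869
sugar = (2.4 − 0.8869)·4.0·25.0

151.3136 g


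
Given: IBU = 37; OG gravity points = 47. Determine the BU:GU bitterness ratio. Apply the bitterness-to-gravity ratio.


BU:GU = IBU / OG_points
BU:GU = 37 / 47

0.7872


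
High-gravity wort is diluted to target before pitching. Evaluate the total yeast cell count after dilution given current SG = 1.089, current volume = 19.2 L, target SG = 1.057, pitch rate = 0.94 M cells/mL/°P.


V_w = V·((SG_c−1)/(SG_t−1)−1);  °P = 259 − 259/SG_t;  cells = rate·(V+V_w)·°P
V_w = 19.2·((1.089−1)/(1.057−1)−1) = 10.7789
V_final = 19.2 + 10.7789 = 29.9789
°P = 259 − 259/1.057 = 13.9669
cells = 0.94·29.9789·13.9669

393.5898 billion cells


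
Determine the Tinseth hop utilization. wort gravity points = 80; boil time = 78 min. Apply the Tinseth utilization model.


U = 1.65·0.000125^(GP/1000) · (1 − e^(−0.04·t))/4.15
bigness = 1.65·0.000125^(80/1000) = 0.8040
boil_factor = (1 − e^(−0.04·78))/4.15 = 0.2303
U = 0.8040 · 0.2303

0.1852


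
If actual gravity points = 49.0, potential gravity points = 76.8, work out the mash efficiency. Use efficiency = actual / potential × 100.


efficiency = 49.0 / 76.8 × 100

63.8021 %


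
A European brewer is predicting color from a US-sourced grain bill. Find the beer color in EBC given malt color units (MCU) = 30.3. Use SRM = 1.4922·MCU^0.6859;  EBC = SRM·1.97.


SRM = 1.4922·30.3^0.6859 = 15.4863
EBC = 15.4863·1.97

30.5081 EBC


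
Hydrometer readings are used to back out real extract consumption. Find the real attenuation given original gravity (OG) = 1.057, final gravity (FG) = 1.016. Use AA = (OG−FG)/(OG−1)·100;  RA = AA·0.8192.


AA = (1.057 − 1.016)/(1.057 − 1)·100 = 71.9298
RA = 71.9298·0.8192

58.9249 %


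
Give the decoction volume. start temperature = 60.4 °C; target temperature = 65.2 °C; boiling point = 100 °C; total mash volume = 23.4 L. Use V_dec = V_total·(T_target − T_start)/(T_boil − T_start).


V_dec = 23.4·(65.2 − 60.4)/(100 − 60.4)

2.8364 L


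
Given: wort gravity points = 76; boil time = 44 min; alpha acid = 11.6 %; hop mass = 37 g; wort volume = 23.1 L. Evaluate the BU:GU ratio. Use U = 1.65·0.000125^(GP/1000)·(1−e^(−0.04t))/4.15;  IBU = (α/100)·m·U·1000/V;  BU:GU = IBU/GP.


U = 1.65·0.000125^(76/1000)·(1−e^(−0.04·44))/4.15 = 0.1663
IBU = (11.6/100)·37·0.1663·1000/23.1 = 30.8927
BU:GU = 30.8927/76

0.4065


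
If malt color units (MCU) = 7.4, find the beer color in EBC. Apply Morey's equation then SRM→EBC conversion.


SRM = 1.4922·MCU^0.6859;  EBC = SRM·1.97
SRM = 1.4922·7.4^0.6859 = 5.8889
EBC = 5.8889·1.97

11.6011 EBC


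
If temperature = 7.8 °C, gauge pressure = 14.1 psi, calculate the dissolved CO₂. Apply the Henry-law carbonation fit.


vols = (P + 14.695)·(0.01821 + 0.09011·e^(−0.04·T))
vols = (14.1 + 14.695)·(0.01821 + 0.09011·e^(−0.04·7.8))

2.4236 volumes


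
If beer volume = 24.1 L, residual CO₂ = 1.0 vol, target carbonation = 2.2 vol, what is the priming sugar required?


sugar = (target − residual)·4.0·V
sugar = (2.2 − 1.0)·4.0·24.1

115.6800 g


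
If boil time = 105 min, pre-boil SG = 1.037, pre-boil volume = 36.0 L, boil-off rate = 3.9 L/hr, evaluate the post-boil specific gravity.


V_post = V_pre − rate·(t/60);  SG_post = 1 + (SG_pre−1)·V_pre/V_post
V_post = 36.0 − 3.9·(105/60) = 29.1750
SG_post = 1 + (1.037 − 1)·36.0/29.1750

1.0457


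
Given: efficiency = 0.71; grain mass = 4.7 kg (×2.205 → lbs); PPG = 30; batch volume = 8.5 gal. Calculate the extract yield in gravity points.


points = lbs × PPG × eff / vol
lbs = 4.7 × 2.205 = 10.3635
points = 10.3635 × 30 × 0.71 / 8.5

25.9697 points


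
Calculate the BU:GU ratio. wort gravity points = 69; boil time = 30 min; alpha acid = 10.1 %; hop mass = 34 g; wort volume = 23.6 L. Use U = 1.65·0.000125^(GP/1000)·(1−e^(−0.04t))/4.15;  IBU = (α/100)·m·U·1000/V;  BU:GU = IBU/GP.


U = 1.65·0.000125^(69/1000)·(1−e^(−0.04·30))/4.15 = 0.1494
IBU = (10.1/100)·34·0.1494·1000/23.6 = 21.7454
BU:GU = 21.7454/69

0.3152


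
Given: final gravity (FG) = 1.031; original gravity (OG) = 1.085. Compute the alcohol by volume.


ABV = (OG − FG) · 131.25
ABV = (1.085 − 1.031) · 131.25

7.0875 % ABV


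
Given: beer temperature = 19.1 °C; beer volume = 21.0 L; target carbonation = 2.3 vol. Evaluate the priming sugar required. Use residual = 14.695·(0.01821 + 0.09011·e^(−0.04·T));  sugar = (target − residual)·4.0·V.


residual = 14.695·(0.01821 + 0.09011·e^(−0.04·19.1)) = 0.8844
sugar = (2.3 − 0.8844)·4.0·21.0

118.9111 g


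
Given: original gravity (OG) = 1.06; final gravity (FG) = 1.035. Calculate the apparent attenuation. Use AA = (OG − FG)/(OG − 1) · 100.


AA = (1.06 − 1.035)/(1.06 − 1) · 100

41.6667 %
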